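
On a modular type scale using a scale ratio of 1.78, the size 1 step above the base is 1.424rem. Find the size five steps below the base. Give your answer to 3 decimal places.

1.424 ÷ 1.78⁶ = 1.424 ÷ 31.80680 ≈ 0.045

0.045rem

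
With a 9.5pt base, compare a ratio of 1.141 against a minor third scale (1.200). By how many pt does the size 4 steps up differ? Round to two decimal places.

3.60pt

At 1.141: 9.5 × 1.141⁴ = 16.1015pt
Minor third: 9.5 × 1.200⁴ = 19.6992pt
Difference: 19.6992 − 16.1015 = 3.5977pt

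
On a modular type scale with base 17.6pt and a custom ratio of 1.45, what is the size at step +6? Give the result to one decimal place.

A modular type scale is a geometric sequence: sizeₙ = base × rⁿ.
17.6 × 1.45⁶ = 17.6 × 9.29411 ≈ 163.58

163.6pt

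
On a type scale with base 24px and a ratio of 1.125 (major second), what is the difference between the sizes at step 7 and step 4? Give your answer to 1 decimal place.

16.3px

Step 4: 24.0 × 1.125⁴ = 38.443px
Step 7: 24.0 × 1.125⁷ = 54.737px
Difference: 54.737 − 38.443 = 16.294px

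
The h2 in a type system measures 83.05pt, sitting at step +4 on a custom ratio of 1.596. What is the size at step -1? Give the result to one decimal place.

83.05 ÷ 1.596⁵ = 83.05 ÷ 10.35534 ≈ 8.020

8.0pt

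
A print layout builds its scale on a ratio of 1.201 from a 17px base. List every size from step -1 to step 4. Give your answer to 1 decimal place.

14.2px, 17.0px, 20.4px, 24.5px, 29.4px, 35.4px

Step -1: 17.0 ÷ 1.201 = 14.2
Step 0: 17px
Step 1: 17.0 × 1.201 = 20.4
Step 2: 17.0 × 1.201² = 24.5
Step 3: 17.0 × 1.201³ = 29.4
Step 4: 17.0 × 1.201⁴ = 35.4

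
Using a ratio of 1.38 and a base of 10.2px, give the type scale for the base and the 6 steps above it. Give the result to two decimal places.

Step 0: 10.2px
Step 1: 10.2 × 1.38 = 14.08
Step 2: 10.2 × 1.38² = 19.42
Step 3: 10.2 × 1.38³ = 26.81
Step 4: 10.2 × 1.38⁴ = 36.99
Step 5: 10.2 × 1.38⁵ = 51.05
Step 6: 10.2 × 1.38⁶ = 70.45

10.20px, 14.08px, 19.42px, 26.81px, 36.99px, 51.05px, 70.45px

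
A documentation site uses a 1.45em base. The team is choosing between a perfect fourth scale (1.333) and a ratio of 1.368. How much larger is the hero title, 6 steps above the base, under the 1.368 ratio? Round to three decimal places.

1.369em

Perfect fourth: 1.45 × 1.333⁶ = 8.13484em
At 1.368: 1.45 × 1.368⁶ = 9.50352em
Difference: 9.50352 − 8.13484 = 1.36868em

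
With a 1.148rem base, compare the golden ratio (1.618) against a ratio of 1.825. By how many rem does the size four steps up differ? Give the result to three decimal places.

Golden ratio: 1.148 × 1.618⁴ = 7.86785rem
At 1.825: 1.148 × 1.825⁴ = 12.73484rem
Difference: 12.73484 − 7.86785 = 4.86699rem

4.867rem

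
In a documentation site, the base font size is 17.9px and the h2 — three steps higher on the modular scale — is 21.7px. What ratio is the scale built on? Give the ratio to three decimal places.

The ratio satisfies 17.9 × r³ = 21.7, so r = (21.7 / 17.9)^(1/3).
r = 1.2123^(1/3) ≈ 1.0663

1.066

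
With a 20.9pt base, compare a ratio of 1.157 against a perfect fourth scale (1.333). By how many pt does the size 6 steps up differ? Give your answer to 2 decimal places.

At 1.157: 20.9 × 1.157⁶ = 50.1356pt
Perfect fourth: 20.9 × 1.333⁶ = 117.2539pt
Difference: 117.2539 − 50.1356 = 67.1183pt

67.12pt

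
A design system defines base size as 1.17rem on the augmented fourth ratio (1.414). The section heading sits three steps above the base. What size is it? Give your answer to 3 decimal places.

1.17 × 1.414³ = 1.17 × 2.82715 ≈ 3.308

3.308rem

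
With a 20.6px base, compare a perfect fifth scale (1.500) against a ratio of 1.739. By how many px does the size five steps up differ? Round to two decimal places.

171.18px

Perfect fifth: 20.6 × 1.500⁵ = 156.4313px
At 1.739: 20.6 × 1.739⁵ = 327.6160px
Difference: 327.6160 − 156.4313 = 171.1847px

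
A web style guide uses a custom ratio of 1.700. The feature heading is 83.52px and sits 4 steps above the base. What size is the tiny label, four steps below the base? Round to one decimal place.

1.2px

83.52 ÷ 1.700⁸ = 83.52 ÷ 69.75757 ≈ 1.197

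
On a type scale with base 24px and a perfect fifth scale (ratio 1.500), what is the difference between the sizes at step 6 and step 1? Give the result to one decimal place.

237.4px

Step 1: 24.0 × 1.500 = 36.000px
Step 6: 24.0 × 1.500⁶ = 273.375px
Difference: 273.375 − 36.000 = 237.375px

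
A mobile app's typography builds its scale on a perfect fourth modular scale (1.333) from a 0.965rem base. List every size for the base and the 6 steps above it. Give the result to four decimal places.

0.9650rem, 1.2863rem, 1.7147rem, 2.2857rem, 3.0468rem, 4.0614rem, 5.4139rem

Step 0: 0.965rem
Step 1: 0.965 × 1.333 = 1.2863
Step 2: 0.965 × 1.333² = 1.7147
Step 3: 0.965 × 1.333³ = 2.2857
Step 4: 0.965 × 1.333⁴ = 3.0468
Step 5: 0.965 × 1.333⁵ = 4.0614
Step 6: 0.965 × 1.333⁶ = 5.4139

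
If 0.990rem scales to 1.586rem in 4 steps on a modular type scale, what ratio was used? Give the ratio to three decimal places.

1.125

r⁴ = 1.586 / 0.990, so r = (1.586/0.990)^(1/4).
r = 1.6020^(1/4) ≈ 1.1250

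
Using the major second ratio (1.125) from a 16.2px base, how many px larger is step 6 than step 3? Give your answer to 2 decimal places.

Step 3: 16.2 × 1.125³ = 23.0660px
Step 6: 16.2 × 1.125⁶ = 32.8420px
Difference: 32.8420 − 23.0660 = 9.7760px

9.78px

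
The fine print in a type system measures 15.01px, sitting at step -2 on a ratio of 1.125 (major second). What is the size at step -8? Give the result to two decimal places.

15.01 ÷ 1.125⁶ = 15.01 ÷ 2.02729 ≈ 7.404

7.40px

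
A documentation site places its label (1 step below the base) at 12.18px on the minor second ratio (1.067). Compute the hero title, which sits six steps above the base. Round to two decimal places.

12.18 × 1.067⁷ = 12.18 × 1.57453 ≈ 19.178

19.18px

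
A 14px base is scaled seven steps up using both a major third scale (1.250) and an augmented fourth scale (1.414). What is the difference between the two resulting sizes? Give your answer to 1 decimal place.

91.5px

Major third: 14.0 × 1.250⁷ = 66.757px
Augmented fourth: 14.0 × 1.414⁷ = 158.225px
Difference: 158.225 − 66.757 = 91.468px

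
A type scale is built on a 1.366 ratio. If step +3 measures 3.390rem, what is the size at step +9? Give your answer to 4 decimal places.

3.390 × 1.366⁶ = 3.390 × 6.49687 ≈ 22.0244

22.0244rem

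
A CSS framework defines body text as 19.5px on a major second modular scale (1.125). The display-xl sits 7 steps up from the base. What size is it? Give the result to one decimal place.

44.5px

A modular type scale is a geometric sequence: sizeₙ = base × rⁿ.
19.5 × 1.125⁷ = 19.5 × 2.28070 ≈ 44.47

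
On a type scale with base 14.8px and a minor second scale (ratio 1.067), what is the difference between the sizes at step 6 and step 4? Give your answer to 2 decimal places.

Step 4: 14.8 × 1.067⁴ = 19.1831px
Step 6: 14.8 × 1.067⁶ = 21.8398px
Difference: 21.8398 − 19.1831 = 2.6567px

2.66px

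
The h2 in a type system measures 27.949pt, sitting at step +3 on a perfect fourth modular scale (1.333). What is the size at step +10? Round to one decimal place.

209.0pt

The gap is 10 − (3) = 7 steps, so the factor is 1.333^7.
27.949 × 1.333⁷ = 27.949 × 7.47844 ≈ 209.015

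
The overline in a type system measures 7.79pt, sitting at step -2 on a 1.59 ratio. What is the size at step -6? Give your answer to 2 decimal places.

7.79 ÷ 1.59⁴ = 7.79 ÷ 6.39129 ≈ 1.219

1.22pt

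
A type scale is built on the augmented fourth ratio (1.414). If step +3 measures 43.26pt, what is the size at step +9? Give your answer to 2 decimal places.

345.77pt

43.26 × 1.414⁶ = 43.26 × 7.99275 ≈ 345.767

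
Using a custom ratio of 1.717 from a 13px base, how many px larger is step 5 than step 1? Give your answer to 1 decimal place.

Step 1: 13.0 × 1.717 = 22.321px
Step 5: 13.0 × 1.717⁵ = 193.997px
Difference: 193.997 − 22.321 = 171.676px

171.7px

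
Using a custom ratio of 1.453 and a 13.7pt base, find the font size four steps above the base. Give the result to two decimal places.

61.06pt

13.7 × 1.453⁴ = 13.7 × 4.45720 ≈ 61.06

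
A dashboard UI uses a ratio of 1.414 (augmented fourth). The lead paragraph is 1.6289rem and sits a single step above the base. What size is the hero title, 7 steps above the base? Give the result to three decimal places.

1.6289 × 1.414⁶ = 1.6289 × 7.99275 ≈ 13.019

13.019rem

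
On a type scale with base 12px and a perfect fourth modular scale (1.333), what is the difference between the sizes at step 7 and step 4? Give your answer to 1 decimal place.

51.9px

Step 4: 12.0 × 1.333⁴ = 37.888px
Step 7: 12.0 × 1.333⁷ = 89.741px
Difference: 89.741 − 37.888 = 51.853px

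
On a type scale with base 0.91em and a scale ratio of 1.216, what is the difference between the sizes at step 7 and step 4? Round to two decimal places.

1.59em

Step 4: 0.91 × 1.216⁴ = 1.9896em
Step 7: 0.91 × 1.216⁷ = 3.5775em
Difference: 3.5775 − 1.9896 = 1.5879em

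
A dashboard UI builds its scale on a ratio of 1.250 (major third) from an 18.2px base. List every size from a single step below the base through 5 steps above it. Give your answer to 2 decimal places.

Step -1: 18.2 ÷ 1.250 = 14.56
Step 0: 18.2px
Step 1: 18.2 × 1.250 = 22.75
Step 2: 18.2 × 1.250² = 28.44
Step 3: 18.2 × 1.250³ = 35.55
Step 4: 18.2 × 1.250⁴ = 44.43
Step 5: 18.2 × 1.250⁵ = 55.54

14.56px, 18.20px, 22.75px, 28.44px, 35.55px, 44.43px, 55.54px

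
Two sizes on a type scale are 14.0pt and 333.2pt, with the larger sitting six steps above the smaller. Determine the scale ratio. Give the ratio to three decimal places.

1.696

r⁶ = 333.2 / 14.0, so r = (333.2/14.0)^(1/6).
r = 23.8000^(1/6) ≈ 1.6960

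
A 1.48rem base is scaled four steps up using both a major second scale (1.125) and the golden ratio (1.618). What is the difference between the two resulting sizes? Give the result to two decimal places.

7.77rem

Major second: 1.48 × 1.125⁴ = 2.3707rem
Golden ratio: 1.48 × 1.618⁴ = 10.1432rem
Difference: 10.1432 − 2.3707 = 7.7725rem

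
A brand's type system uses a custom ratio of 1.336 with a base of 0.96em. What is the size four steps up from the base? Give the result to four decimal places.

Every step multiplies by the scale ratio.
0.96 × 1.336⁴ = 0.96 × 3.18585 ≈ 3.0584

3.0584em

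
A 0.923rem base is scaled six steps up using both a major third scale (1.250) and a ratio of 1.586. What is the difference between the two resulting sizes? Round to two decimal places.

Major third: 0.923 × 1.250⁶ = 3.5210rem
At 1.586: 0.923 × 1.586⁶ = 14.6900rem
Difference: 14.6900 − 3.5210 = 11.1690rem

11.17rem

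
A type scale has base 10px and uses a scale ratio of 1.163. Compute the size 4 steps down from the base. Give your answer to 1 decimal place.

5.5px

Each step on a modular scale multiplies by the ratio, so the size n steps from the base is base × ratioⁿ.
10.0 ÷ 1.163⁴ = 10.0 ÷ 1.82944 ≈ 5.47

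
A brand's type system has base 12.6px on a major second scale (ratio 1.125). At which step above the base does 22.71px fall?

5

1.125ⁿ = 22.71 / 12.6 = 1.8024
n = ln(1.8024) / ln(1.125) = 0.5891 / 0.1178 ≈ 5.00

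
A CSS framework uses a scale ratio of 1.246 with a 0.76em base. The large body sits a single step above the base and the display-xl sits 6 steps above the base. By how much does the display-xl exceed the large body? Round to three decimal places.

Step 1: 0.76 × 1.246 = 0.94696em
Step 6: 0.76 × 1.246⁶ = 2.84395em
Difference: 2.84395 − 0.94696 = 1.89699em

1.897em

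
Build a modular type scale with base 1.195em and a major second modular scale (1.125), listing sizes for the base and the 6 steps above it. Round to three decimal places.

Step 0: 1.195em
Step 1: 1.195 × 1.125 = 1.344
Step 2: 1.195 × 1.125² = 1.512
Step 3: 1.195 × 1.125³ = 1.701
Step 4: 1.195 × 1.125⁴ = 1.914
Step 5: 1.195 × 1.125⁵ = 2.153
Step 6: 1.195 × 1.125⁶ = 2.423

1.195em, 1.344em, 1.512em, 1.701em, 1.914em, 2.153em, 2.423em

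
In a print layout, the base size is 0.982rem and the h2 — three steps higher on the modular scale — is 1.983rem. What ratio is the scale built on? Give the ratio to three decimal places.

1.264

The ratio satisfies 0.982 × r³ = 1.983, so r = (1.983 / 0.982)^(1/3).
r = 2.0193^(1/3) ≈ 1.2640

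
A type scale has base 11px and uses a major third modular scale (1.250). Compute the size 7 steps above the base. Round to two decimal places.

52.45px

Every step multiplies by the scale ratio.
11.0 × 1.250⁷ = 11.0 × 4.76837 ≈ 52.45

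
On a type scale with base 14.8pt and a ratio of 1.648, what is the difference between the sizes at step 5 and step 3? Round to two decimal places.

113.66pt

Step 3: 14.8 × 1.648³ = 66.2420pt
Step 5: 14.8 × 1.648⁵ = 179.9069pt
Difference: 179.9069 − 66.2420 = 113.6649pt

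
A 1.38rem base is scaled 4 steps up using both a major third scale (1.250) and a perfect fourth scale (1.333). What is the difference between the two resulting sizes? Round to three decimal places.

0.988rem

Major third: 1.38 × 1.250⁴ = 3.36914rem
Perfect fourth: 1.38 × 1.333⁴ = 4.35712rem
Difference: 4.35712 − 3.36914 = 0.98798rem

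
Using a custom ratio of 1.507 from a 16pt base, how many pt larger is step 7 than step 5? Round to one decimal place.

Step 5: 16.0 × 1.507⁵ = 124.362pt
Step 7: 16.0 × 1.507⁷ = 282.431pt
Difference: 282.431 − 124.362 = 158.069pt

158.1pt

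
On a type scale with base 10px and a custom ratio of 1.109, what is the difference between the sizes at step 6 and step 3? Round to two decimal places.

Step 3: 10.0 × 1.109³ = 13.6394px
Step 6: 10.0 × 1.109⁶ = 18.6033px
Difference: 18.6033 − 13.6394 = 4.9639px

4.96px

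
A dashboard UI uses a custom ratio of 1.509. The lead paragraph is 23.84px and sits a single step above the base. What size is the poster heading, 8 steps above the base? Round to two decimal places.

Moving from step +1 to step +8 is 7 steps up, so multiply by r⁷.
23.84 × 1.509⁷ = 23.84 × 17.81659 ≈ 424.748

424.75px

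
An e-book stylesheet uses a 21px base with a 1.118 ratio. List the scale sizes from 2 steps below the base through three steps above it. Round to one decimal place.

Step -2: 21.0 ÷ 1.118² = 16.8
Step -1: 21.0 ÷ 1.118 = 18.8
Step 0: 21px
Step 1: 21.0 × 1.118 = 23.5
Step 2: 21.0 × 1.118² = 26.2
Step 3: 21.0 × 1.118³ = 29.3

16.8px, 18.8px, 21.0px, 23.5px, 26.2px, 29.3px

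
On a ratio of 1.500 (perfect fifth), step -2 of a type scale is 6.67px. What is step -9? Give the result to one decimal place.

0.4px

6.67 ÷ 1.500⁷ = 6.67 ÷ 17.08594 ≈ 0.390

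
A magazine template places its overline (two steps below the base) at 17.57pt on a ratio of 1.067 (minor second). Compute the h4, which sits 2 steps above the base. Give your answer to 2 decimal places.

22.77pt

Moving from step -2 to step +2 is 4 steps up, so multiply by r⁴.
17.57 × 1.067⁴ = 17.57 × 1.29616 ≈ 22.773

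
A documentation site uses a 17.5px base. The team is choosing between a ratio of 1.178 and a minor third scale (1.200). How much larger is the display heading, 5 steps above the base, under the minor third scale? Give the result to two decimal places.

3.85px

At 1.178: 17.5 × 1.178⁵ = 39.6976px
Minor third: 17.5 × 1.200⁵ = 43.5456px
Difference: 43.5456 − 39.6976 = 3.8480px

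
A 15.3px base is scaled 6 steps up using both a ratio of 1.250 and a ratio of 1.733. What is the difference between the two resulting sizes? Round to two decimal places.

356.10px

At 1.250: 15.3 × 1.250⁶ = 58.3649px
At 1.733: 15.3 × 1.733⁶ = 414.4602px
Difference: 414.4602 − 58.3649 = 356.0953px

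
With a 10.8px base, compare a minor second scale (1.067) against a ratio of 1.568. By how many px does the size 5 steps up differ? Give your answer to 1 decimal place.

Minor second: 10.8 × 1.067⁵ = 14.936px
At 1.568: 10.8 × 1.568⁵ = 102.366px
Difference: 102.366 − 14.936 = 87.430px

87.4px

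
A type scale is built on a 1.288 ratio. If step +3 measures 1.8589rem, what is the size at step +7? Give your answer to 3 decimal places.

5.116rem

1.8589 × 1.288⁴ = 1.8589 × 2.75210 ≈ 5.116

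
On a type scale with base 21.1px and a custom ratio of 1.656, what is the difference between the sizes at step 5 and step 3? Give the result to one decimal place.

167.0px

Step 3: 21.1 × 1.656³ = 95.822px
Step 5: 21.1 × 1.656⁵ = 262.775px
Difference: 262.775 − 95.822 = 166.953px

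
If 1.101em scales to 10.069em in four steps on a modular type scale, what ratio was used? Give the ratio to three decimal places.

r⁴ = 10.069 / 1.101, so r = (10.069/1.101)^(1/4).
r = 9.1453^(1/4) ≈ 1.7390

1.739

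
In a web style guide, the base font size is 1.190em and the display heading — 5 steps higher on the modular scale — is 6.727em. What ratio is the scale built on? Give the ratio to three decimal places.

The ratio satisfies 1.190 × r⁵ = 6.727, so r = (6.727 / 1.190)^(1/5).
r = 5.6529^(1/5) ≈ 1.4140

1.414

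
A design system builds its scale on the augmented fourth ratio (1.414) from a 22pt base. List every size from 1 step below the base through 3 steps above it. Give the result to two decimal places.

15.56pt, 22.00pt, 31.11pt, 43.99pt, 62.20pt

Step -1: 22.0 ÷ 1.414 = 15.56
Step 0: 22pt
Step 1: 22.0 × 1.414 = 31.11
Step 2: 22.0 × 1.414² = 43.99
Step 3: 22.0 × 1.414³ = 62.20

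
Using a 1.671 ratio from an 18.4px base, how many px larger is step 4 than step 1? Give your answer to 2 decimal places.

112.71px

Step 1: 18.4 × 1.671 = 30.7464px
Step 4: 18.4 × 1.671⁴ = 143.4576px
Difference: 143.4576 − 30.7464 = 112.7112px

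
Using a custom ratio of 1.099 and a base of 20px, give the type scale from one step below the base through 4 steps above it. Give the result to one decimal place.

Step -1: 20.0 ÷ 1.099 = 18.2
Step 0: 20px
Step 1: 20.0 × 1.099 = 22.0
Step 2: 20.0 × 1.099² = 24.2
Step 3: 20.0 × 1.099³ = 26.5
Step 4: 20.0 × 1.099⁴ = 29.2

18.2px, 20.0px, 22.0px, 24.2px, 26.5px, 29.2px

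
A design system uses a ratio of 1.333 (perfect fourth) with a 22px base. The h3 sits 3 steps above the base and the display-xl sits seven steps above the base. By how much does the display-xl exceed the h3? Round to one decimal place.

112.4px

Step 3: 22.0 × 1.333³ = 52.109px
Step 7: 22.0 × 1.333⁷ = 164.526px
Difference: 164.526 − 52.109 = 112.417px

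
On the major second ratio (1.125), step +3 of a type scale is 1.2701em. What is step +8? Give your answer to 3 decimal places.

2.289em

1.2701 × 1.125⁵ = 1.2701 × 1.80203 ≈ 2.289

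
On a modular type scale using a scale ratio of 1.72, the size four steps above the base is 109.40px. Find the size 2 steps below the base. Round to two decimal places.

4.23px

The gap is -2 − (4) = -6 steps, so the factor is 1.72^-6.
109.40 ÷ 1.72⁶ = 109.40 ÷ 25.89230 ≈ 4.225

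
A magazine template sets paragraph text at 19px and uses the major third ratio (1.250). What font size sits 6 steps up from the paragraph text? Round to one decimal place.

72.5px

19.0 × 1.250⁶ = 19.0 × 3.81470 ≈ 72.48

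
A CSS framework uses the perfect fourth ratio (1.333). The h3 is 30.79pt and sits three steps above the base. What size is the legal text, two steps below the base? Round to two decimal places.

7.32pt

30.79 ÷ 1.333⁵ = 30.79 ÷ 4.20873 ≈ 7.316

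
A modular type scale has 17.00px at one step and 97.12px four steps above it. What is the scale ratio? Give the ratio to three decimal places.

1.546

The ratio satisfies 17.00 × r⁴ = 97.12, so r = (97.12 / 17.00)^(1/4).
r = 5.7129^(1/4) ≈ 1.5460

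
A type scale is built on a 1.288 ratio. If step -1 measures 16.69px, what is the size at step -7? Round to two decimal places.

16.69 ÷ 1.288⁶ = 16.69 ÷ 4.56557 ≈ 3.656

3.66px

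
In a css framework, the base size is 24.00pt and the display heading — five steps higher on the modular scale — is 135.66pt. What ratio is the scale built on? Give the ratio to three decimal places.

The ratio satisfies 24.00 × r⁵ = 135.66, so r = (135.66 / 24.00)^(1/5).
r = 5.6525^(1/5) ≈ 1.4140

1.414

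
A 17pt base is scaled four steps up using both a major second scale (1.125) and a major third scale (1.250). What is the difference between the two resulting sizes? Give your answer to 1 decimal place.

Major second: 17.0 × 1.125⁴ = 27.231pt
Major third: 17.0 × 1.250⁴ = 41.504pt
Difference: 41.504 − 27.231 = 14.273pt

14.3pt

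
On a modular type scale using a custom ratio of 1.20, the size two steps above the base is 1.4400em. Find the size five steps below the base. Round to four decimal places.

0.4019em

1.4400 ÷ 1.20⁷ = 1.4400 ÷ 3.58318 ≈ 0.4019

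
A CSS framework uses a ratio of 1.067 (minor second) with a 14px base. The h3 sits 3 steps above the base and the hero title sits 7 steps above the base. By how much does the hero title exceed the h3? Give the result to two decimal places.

5.04px

Step 3: 14.0 × 1.067³ = 17.0067px
Step 7: 14.0 × 1.067⁷ = 22.0434px
Difference: 22.0434 − 17.0067 = 5.0367px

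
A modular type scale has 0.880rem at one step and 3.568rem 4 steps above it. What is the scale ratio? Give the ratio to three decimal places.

1.419

r⁴ = 3.568 / 0.880, so r = (3.568/0.880)^(1/4).
r = 4.0545^(1/4) ≈ 1.4190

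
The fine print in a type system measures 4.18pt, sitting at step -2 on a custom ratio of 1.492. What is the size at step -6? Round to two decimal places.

0.84pt

4.18 ÷ 1.492⁴ = 4.18 ÷ 4.95536 ≈ 0.844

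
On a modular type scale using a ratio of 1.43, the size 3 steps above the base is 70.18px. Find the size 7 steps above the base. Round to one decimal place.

Moving from step +3 to step +7 is 4 steps up, so multiply by r⁴.
70.18 × 1.43⁴ = 70.18 × 4.18162 ≈ 293.466

293.5px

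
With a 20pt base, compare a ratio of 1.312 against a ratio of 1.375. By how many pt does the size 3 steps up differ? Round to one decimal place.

At 1.312: 20.0 × 1.312³ = 45.168pt
At 1.375: 20.0 × 1.375³ = 51.992pt
Difference: 51.992 − 45.168 = 6.824pt

6.8pt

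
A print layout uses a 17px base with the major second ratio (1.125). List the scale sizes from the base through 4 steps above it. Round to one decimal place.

Step 0: 17px
Step 1: 17.0 × 1.125 = 19.1
Step 2: 17.0 × 1.125² = 21.5
Step 3: 17.0 × 1.125³ = 24.2
Step 4: 17.0 × 1.125⁴ = 27.2

17.0px, 19.1px, 21.5px, 24.2px, 27.2px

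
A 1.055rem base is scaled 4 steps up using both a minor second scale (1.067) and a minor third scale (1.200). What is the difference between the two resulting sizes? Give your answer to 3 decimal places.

0.820rem

Minor second: 1.055 × 1.067⁴ = 1.36745rem
Minor third: 1.055 × 1.200⁴ = 2.18765rem
Difference: 2.18765 − 1.36745 = 0.82020rem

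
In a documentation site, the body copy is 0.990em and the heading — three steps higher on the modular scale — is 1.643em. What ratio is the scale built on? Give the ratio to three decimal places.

1.184

The ratio satisfies 0.990 × r³ = 1.643, so r = (1.643 / 0.990)^(1/3).
r = 1.6596^(1/3) ≈ 1.1840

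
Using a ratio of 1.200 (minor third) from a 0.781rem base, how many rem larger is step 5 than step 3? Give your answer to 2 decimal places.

Step 3: 0.781 × 1.200³ = 1.3496rem
Step 5: 0.781 × 1.200⁵ = 1.9434rem
Difference: 1.9434 − 1.3496 = 0.5938rem

0.59rem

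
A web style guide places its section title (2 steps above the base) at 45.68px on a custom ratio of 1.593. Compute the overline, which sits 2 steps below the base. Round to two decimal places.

7.09px

45.68 ÷ 1.593⁴ = 45.68 ÷ 6.43966 ≈ 7.094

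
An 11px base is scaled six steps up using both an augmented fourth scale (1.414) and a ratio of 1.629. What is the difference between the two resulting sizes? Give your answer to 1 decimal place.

Augmented fourth: 11.0 × 1.414⁶ = 87.920px
At 1.629: 11.0 × 1.629⁶ = 205.551px
Difference: 205.551 − 87.920 = 117.631px

117.6px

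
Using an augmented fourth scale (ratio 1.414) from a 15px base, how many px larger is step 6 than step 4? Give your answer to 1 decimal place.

Step 4: 15.0 × 1.414⁴ = 59.964px
Step 6: 15.0 × 1.414⁶ = 119.891px
Difference: 119.891 − 59.964 = 59.927px

59.9px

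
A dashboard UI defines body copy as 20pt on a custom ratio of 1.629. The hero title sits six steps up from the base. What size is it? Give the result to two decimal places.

Every step multiplies by the scale ratio.
20.0 × 1.629⁶ = 20.0 × 18.68644 ≈ 373.73

373.73pt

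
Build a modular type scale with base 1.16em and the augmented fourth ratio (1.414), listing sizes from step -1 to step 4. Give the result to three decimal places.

Step -1: 1.16 ÷ 1.414 = 0.820
Step 0: 1.16em
Step 1: 1.16 × 1.414 = 1.640
Step 2: 1.16 × 1.414² = 2.319
Step 3: 1.16 × 1.414³ = 3.279
Step 4: 1.16 × 1.414⁴ = 4.637

0.820em, 1.160em, 1.640em, 2.319em, 3.279em, 4.637em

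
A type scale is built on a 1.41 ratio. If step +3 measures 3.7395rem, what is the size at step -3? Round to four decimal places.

0.4759rem

The gap is -3 − (3) = -6 steps, so the factor is 1.41^-6.
3.7395 ÷ 1.41⁶ = 3.7395 ÷ 7.85805 ≈ 0.4759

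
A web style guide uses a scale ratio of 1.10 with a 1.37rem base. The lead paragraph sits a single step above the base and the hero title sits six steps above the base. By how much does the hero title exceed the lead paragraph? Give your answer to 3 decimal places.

Step 1: 1.37 × 1.10 = 1.50700rem
Step 6: 1.37 × 1.10⁶ = 2.42704rem
Difference: 2.42704 − 1.50700 = 0.92004rem

0.920rem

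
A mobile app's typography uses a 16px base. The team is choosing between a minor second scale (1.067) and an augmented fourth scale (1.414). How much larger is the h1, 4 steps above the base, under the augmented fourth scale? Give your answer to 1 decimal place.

43.2px

Minor second: 16.0 × 1.067⁴ = 20.739px
Augmented fourth: 16.0 × 1.414⁴ = 63.961px
Difference: 63.961 − 20.739 = 43.222px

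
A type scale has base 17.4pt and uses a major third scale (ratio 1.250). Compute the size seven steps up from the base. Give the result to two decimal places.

82.97pt

Every step multiplies by the scale ratio.
17.4 × 1.250⁷ = 17.4 × 4.76837 ≈ 82.97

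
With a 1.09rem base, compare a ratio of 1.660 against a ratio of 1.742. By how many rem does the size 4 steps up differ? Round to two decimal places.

1.76rem

At 1.660: 1.09 × 1.660⁴ = 8.2767rem
At 1.742: 1.09 × 1.742⁴ = 10.0374rem
Difference: 10.0374 − 8.2767 = 1.7607rem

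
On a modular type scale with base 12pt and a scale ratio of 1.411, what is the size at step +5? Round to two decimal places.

67.11pt

12.0 × 1.411⁵ = 12.0 × 5.59287 ≈ 67.11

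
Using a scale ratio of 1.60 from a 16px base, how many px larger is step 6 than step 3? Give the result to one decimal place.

Step 3: 16.0 × 1.60³ = 65.536px
Step 6: 16.0 × 1.60⁶ = 268.435px
Difference: 268.435 − 65.536 = 202.899px

202.9px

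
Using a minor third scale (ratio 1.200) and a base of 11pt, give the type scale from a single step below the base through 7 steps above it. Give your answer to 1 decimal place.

Step -1: 11.0 ÷ 1.200 = 9.2
Step 0: 11pt
Step 1: 11.0 × 1.200 = 13.2
Step 2: 11.0 × 1.200² = 15.8
Step 3: 11.0 × 1.200³ = 19.0
Step 4: 11.0 × 1.200⁴ = 22.8
Step 5: 11.0 × 1.200⁵ = 27.4
Step 6: 11.0 × 1.200⁶ = 32.8
Step 7: 11.0 × 1.200⁷ = 39.4

9.2pt, 11.0pt, 13.2pt, 15.8pt, 19.0pt, 22.8pt, 27.4pt, 32.8pt, 39.4pt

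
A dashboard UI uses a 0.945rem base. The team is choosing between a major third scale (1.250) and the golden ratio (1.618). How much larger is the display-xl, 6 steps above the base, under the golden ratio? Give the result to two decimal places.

Major third: 0.945 × 1.250⁶ = 3.6049rem
Golden ratio: 0.945 × 1.618⁶ = 16.9552rem
Difference: 16.9552 − 3.6049 = 13.3503rem

13.35rem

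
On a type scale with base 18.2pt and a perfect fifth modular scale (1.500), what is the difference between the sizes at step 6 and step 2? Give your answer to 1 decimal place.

166.4pt

Step 2: 18.2 × 1.500² = 40.950pt
Step 6: 18.2 × 1.500⁶ = 207.309pt
Difference: 207.309 − 40.950 = 166.359pt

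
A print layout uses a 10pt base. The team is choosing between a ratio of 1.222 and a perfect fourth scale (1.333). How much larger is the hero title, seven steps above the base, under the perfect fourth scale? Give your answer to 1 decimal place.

At 1.222: 10.0 × 1.222⁷ = 40.691pt
Perfect fourth: 10.0 × 1.333⁷ = 74.784pt
Difference: 74.784 − 40.691 = 34.093pt

34.1pt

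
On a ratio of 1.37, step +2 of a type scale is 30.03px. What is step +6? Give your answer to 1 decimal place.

Moving from step +2 to step +6 is 4 steps up, so multiply by r⁴.
30.03 × 1.37⁴ = 30.03 × 3.52275 ≈ 105.788

105.8px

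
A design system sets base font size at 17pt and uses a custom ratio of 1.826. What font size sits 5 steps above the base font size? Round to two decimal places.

345.11pt

Each step on a modular scale multiplies by the ratio, so the size n steps from the base is base × ratioⁿ.
17.0 × 1.826⁵ = 17.0 × 20.30037 ≈ 345.11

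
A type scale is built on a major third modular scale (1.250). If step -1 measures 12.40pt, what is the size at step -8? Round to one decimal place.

12.40 ÷ 1.250⁷ = 12.40 ÷ 4.76837 ≈ 2.600

2.6pt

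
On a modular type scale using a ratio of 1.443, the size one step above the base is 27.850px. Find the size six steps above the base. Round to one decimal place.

27.850 × 1.443⁵ = 27.850 × 6.25650 ≈ 174.244

174.2px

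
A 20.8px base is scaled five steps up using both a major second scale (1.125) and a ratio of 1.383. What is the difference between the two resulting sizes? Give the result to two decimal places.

Major second: 20.8 × 1.125⁵ = 37.4823px
At 1.383: 20.8 × 1.383⁵ = 105.2384px
Difference: 105.2384 − 37.4823 = 67.7561px

67.76px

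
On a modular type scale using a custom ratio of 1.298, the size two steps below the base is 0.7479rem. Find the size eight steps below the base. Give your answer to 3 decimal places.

0.156rem

Moving from step -2 to step -8 is 6 steps down, so divide by r⁶.
0.7479 ÷ 1.298⁶ = 0.7479 ÷ 4.78242 ≈ 0.156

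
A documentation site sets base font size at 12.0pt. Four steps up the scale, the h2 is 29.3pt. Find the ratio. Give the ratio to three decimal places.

1.250

The ratio satisfies 12.0 × r⁴ = 29.3, so r = (29.3 / 12.0)^(1/4).
r = 2.4417^(1/4) ≈ 1.2500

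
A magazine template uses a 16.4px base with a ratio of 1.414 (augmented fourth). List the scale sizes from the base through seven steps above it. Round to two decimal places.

Step 0: 16.4px
Step 1: 16.4 × 1.414 = 23.19
Step 2: 16.4 × 1.414² = 32.79
Step 3: 16.4 × 1.414³ = 46.37
Step 4: 16.4 × 1.414⁴ = 65.56
Step 5: 16.4 × 1.414⁵ = 92.70
Step 6: 16.4 × 1.414⁶ = 131.08
Step 7: 16.4 × 1.414⁷ = 185.35

16.40px, 23.19px, 32.79px, 46.37px, 65.56px, 92.70px, 131.08px, 185.35px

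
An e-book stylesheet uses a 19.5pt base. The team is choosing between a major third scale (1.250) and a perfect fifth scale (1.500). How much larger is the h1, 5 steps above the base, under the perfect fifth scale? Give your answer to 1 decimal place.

Major third: 19.5 × 1.250⁵ = 59.509pt
Perfect fifth: 19.5 × 1.500⁵ = 148.078pt
Difference: 148.078 − 59.509 = 88.569pt

88.6pt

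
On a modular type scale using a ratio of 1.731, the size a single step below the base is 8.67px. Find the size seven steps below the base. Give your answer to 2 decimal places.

The gap is -7 − (-1) = -6 steps, so the factor is 1.731^-6.
8.67 ÷ 1.731⁶ = 8.67 ÷ 26.90187 ≈ 0.322

0.32px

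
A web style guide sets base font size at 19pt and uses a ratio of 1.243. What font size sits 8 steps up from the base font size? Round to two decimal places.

108.27pt

Each step on a modular scale multiplies by the ratio, so the size n steps from the base is base × ratioⁿ.
19.0 × 1.243⁸ = 19.0 × 5.69861 ≈ 108.27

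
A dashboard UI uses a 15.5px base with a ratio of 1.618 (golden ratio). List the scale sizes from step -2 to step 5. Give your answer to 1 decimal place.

Step -2: 15.5 ÷ 1.618² = 5.9
Step -1: 15.5 ÷ 1.618 = 9.6
Step 0: 15.5px
Step 1: 15.5 × 1.618 = 25.1
Step 2: 15.5 × 1.618² = 40.6
Step 3: 15.5 × 1.618³ = 65.7
Step 4: 15.5 × 1.618⁴ = 106.2
Step 5: 15.5 × 1.618⁵ = 171.9

5.9px, 9.6px, 15.5px, 25.1px, 40.6px, 65.7px, 106.2px, 171.9px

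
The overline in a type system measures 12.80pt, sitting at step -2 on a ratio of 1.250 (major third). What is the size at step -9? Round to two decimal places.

12.80 ÷ 1.250⁷ = 12.80 ÷ 4.76837 ≈ 2.684

2.68pt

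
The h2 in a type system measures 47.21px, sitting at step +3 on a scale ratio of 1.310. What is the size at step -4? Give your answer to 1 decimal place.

The gap is -4 − (3) = -7 steps, so the factor is 1.310^-7.
47.21 ÷ 1.310⁷ = 47.21 ÷ 6.62063 ≈ 7.131

7.1px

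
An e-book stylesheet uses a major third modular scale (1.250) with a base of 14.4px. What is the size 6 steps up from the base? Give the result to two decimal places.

54.93px

14.4 × 1.250⁶ = 14.4 × 3.81470 ≈ 54.93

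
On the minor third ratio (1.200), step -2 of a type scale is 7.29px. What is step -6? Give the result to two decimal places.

3.52px

7.29 ÷ 1.200⁴ = 7.29 ÷ 2.07360 ≈ 3.516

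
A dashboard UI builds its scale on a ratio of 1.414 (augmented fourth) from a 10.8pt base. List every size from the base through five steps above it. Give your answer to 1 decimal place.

Step 0: 10.8pt
Step 1: 10.8 × 1.414 = 15.3
Step 2: 10.8 × 1.414² = 21.6
Step 3: 10.8 × 1.414³ = 30.5
Step 4: 10.8 × 1.414⁴ = 43.2
Step 5: 10.8 × 1.414⁵ = 61.0

10.8pt, 15.3pt, 21.6pt, 30.5pt, 43.2pt, 61.0pt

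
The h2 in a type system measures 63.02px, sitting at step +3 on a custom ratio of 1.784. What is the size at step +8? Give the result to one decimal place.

1138.8px

The gap is 8 − (3) = 5 steps, so the factor is 1.784^5.
63.02 × 1.784⁵ = 63.02 × 18.07067 ≈ 1138.814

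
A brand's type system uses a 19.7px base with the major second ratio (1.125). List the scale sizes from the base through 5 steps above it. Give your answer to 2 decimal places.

Step 0: 19.7px
Step 1: 19.7 × 1.125 = 22.16
Step 2: 19.7 × 1.125² = 24.93
Step 3: 19.7 × 1.125³ = 28.05
Step 4: 19.7 × 1.125⁴ = 31.56
Step 5: 19.7 × 1.125⁵ = 35.50

19.70px, 22.16px, 24.93px, 28.05px, 31.56px, 35.50px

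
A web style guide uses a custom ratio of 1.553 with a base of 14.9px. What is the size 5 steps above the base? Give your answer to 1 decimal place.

134.6px

Every step multiplies by the scale ratio.
14.9 × 1.553⁵ = 14.9 × 9.03353 ≈ 134.60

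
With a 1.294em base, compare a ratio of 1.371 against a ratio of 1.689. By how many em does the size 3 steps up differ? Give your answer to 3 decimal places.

2.900em

At 1.371: 1.294 × 1.371³ = 3.33462em
At 1.689: 1.294 × 1.689³ = 6.23481em
Difference: 6.23481 − 3.33462 = 2.90019em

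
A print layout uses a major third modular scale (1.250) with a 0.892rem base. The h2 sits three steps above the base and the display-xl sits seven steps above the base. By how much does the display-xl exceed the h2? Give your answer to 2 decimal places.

Step 3: 0.892 × 1.250³ = 1.7422rem
Step 7: 0.892 × 1.250⁷ = 4.2534rem
Difference: 4.2534 − 1.7422 = 2.5112rem

2.51rem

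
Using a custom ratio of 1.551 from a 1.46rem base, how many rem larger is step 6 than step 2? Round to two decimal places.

16.81rem

Step 2: 1.46 × 1.551² = 3.5122rem
Step 6: 1.46 × 1.551⁶ = 20.3247rem
Difference: 20.3247 − 3.5122 = 16.8125rem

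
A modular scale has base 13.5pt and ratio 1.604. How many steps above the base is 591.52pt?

8

1.604ⁿ = 591.52 / 13.5 = 43.8163
n = ln(43.8163) / ln(1.604) = 3.7800 / 0.4725 ≈ 8.00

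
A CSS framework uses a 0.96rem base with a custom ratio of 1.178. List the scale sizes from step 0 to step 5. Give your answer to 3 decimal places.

0.960rem, 1.131rem, 1.332rem, 1.569rem, 1.849rem, 2.178rem

Step 0: 0.96rem
Step 1: 0.96 × 1.178 = 1.131
Step 2: 0.96 × 1.178² = 1.332
Step 3: 0.96 × 1.178³ = 1.569
Step 4: 0.96 × 1.178⁴ = 1.849
Step 5: 0.96 × 1.178⁵ = 2.178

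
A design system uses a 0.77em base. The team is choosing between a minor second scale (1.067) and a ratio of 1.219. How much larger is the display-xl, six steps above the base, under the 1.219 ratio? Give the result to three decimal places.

1.390em

Minor second: 0.77 × 1.067⁶ = 1.13626em
At 1.219: 0.77 × 1.219⁶ = 2.52646em
Difference: 2.52646 − 1.13626 = 1.39020em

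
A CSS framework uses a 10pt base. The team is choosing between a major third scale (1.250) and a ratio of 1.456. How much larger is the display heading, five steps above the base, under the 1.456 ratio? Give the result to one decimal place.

Major third: 10.0 × 1.250⁵ = 30.518pt
At 1.456: 10.0 × 1.456⁵ = 65.435pt
Difference: 65.435 − 30.518 = 34.917pt

34.9pt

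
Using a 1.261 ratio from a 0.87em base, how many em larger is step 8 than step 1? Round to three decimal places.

4.465em

Step 1: 0.87 × 1.261 = 1.09707em
Step 8: 0.87 × 1.261⁸ = 5.56211em
Difference: 5.56211 − 1.09707 = 4.46504em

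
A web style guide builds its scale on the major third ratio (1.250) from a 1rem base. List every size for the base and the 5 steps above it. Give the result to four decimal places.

1.0000rem, 1.2500rem, 1.5625rem, 1.9531rem, 2.4414rem, 3.0518rem

Step 0: 1rem
Step 1: 1.0 × 1.250 = 1.2500
Step 2: 1.0 × 1.250² = 1.5625
Step 3: 1.0 × 1.250³ = 1.9531
Step 4: 1.0 × 1.250⁴ = 2.4414
Step 5: 1.0 × 1.250⁵ = 3.0518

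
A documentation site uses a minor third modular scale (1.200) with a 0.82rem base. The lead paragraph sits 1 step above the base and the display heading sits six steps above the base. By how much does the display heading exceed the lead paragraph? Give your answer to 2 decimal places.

Step 1: 0.82 × 1.200 = 0.9840rem
Step 6: 0.82 × 1.200⁶ = 2.4485rem
Difference: 2.4485 − 0.9840 = 1.4645rem

1.46rem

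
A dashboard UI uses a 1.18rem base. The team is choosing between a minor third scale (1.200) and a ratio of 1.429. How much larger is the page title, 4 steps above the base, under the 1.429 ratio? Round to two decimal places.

2.47rem

Minor third: 1.18 × 1.200⁴ = 2.4468rem
At 1.429: 1.18 × 1.429⁴ = 4.9205rem
Difference: 4.9205 − 2.4468 = 2.4737rem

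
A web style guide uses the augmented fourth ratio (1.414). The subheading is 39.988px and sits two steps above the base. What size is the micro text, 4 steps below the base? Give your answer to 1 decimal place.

The gap is -4 − (2) = -6 steps, so the factor is 1.414^-6.
39.988 ÷ 1.414⁶ = 39.988 ÷ 7.99275 ≈ 5.003

5.0px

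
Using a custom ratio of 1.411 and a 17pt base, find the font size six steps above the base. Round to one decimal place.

134.2pt

17.0 × 1.411⁶ = 17.0 × 7.89155 ≈ 134.16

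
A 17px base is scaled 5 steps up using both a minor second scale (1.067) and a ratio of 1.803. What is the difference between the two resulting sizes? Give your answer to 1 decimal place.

Minor second: 17.0 × 1.067⁵ = 23.511px
At 1.803: 17.0 × 1.803⁵ = 323.912px
Difference: 323.912 − 23.511 = 300.401px

300.4px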